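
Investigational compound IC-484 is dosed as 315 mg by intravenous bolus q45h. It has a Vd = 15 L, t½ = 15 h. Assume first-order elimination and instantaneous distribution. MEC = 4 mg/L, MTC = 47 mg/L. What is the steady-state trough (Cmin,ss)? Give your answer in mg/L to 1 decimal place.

The dosing interval is 3 half-lives, so f = 2^(−3) = 0.125.
Accumulation ratio R = 1/(1 − f) = 1/0.875 = 8/7.
Single-dose peak C₀ = D/Vd = 315/15 = 21 mg/L.
Steady-state peak Cmax,ss = C₀·R = 21 × 8/7 ≈ 24.000 mg/L.
Steady-state trough Cmin,ss = Cmax,ss·f ≈ 24.000 × 0.125 ≈ 3.000 mg/L.
Trough 3.0 mg/L vs MEC 4 mg/L: subtherapeutic.

3.0 mg/L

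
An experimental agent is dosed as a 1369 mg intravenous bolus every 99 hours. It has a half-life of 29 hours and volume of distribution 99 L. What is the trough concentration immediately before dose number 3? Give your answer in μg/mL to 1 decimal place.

1.4 μg/mL

f = (1/2)^(τ/t½) = (1/2)^(99/29) ≈ 0.0938.
C₀ = D/Vd = 1369/99 ≈ 13.828 μg/mL.
Before the 3rd dose, 2 doses have been given. Superposition: Cmin = C₀·(f + f²).
≈ 13.828 × (0.0938 + 0.0088) ≈ 13.828 × 0.1026 ≈ 1.419 μg/mL.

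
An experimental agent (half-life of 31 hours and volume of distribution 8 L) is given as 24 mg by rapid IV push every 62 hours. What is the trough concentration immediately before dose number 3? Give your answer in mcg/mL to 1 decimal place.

0.9 mcg/mL

f = (1/2)^(τ/t½) = (1/2)^(62/31) ≈ 0.2500.
C₀ = D/Vd = 24/8 ≈ 3.000 mcg/mL.
Before the 3rd dose, 2 doses have been given. Superposition: Cmin = C₀·(f + f²).
≈ 3.000 × (0.2500 + 0.0625) ≈ 3.000 × 0.3125 ≈ 0.938 mcg/mL.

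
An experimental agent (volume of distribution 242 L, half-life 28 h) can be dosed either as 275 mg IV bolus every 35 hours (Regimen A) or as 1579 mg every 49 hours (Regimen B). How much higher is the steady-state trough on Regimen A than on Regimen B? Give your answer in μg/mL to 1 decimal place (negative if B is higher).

-1.9 μg/mL

Regimen A: f = (1/2)^(35/28) ≈ 0.4204; Cmin,ss = (275/242)·f/(1−f) ≈ 0.824 μg/mL.
Regimen B: f = (1/2)^(49/28) ≈ 0.2973; Cmin,ss = (1579/242)·f/(1−f) ≈ 2.761 μg/mL.
Difference ≈ 0.824 − 2.761 ≈ -1.937 μg/mL.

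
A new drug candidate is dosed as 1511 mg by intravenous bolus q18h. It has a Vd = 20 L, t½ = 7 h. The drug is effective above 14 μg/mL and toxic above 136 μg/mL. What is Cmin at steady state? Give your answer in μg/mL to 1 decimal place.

15.3 μg/mL

k = ln2/t½ = ln2/7 ≈ 0.099021 h⁻¹; fraction remaining f = e^(−kτ) = e^(−0.099021×18) ≈ 0.1682.
Each bolus raises the concentration by D/Vd = 1511/20 ≈ 75.550 μg/mL.
Steady-state trough Cmin,ss = C₀·f/(1−f) ≈ 75.550 × 0.1682/0.8318 ≈ 15.277 μg/mL.
Trough 15.3 μg/mL vs MEC 14 μg/mL: adequate.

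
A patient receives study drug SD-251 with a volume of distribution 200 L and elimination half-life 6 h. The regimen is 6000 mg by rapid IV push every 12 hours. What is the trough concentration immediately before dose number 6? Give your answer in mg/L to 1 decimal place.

f = (1/2)^(τ/t½) = (1/2)^(12/6) ≈ 0.2500.
C₀ = D/Vd = 6000/200 ≈ 30.000 mg/L.
Before the 6th dose, 5 doses have been given. Superposition: Cmin = C₀·(f + f² + … + f^5).
≈ 30.000 × (0.2500 + 0.0625 + 0.0156 + 0.0039 + 0.0010) ≈ 30.000 × 0.3330 ≈ 9.990 mg/L.

10.0 mg/L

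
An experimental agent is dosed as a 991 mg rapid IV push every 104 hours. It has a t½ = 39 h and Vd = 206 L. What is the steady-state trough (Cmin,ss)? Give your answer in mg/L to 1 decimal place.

0.9 mg/L

τ/t½ = 104/39 ≈ 2.6667, so fraction remaining f = (1/2)^(104/39) ≈ 0.1575.
Each bolus raises the concentration by D/Vd = 991/206 ≈ 4.811 mg/L.
Steady-state trough Cmin,ss = C₀·f/(1−f) ≈ 4.811 × 0.1575/0.8425 ≈ 0.899 mg/L.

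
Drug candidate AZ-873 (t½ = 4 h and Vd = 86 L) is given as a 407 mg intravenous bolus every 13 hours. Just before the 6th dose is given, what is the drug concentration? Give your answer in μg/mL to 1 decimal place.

f = (1/2)^(τ/t½) = (1/2)^(13/4) ≈ 0.1051.
C₀ = D/Vd = 407/86 ≈ 4.733 μg/mL.
Before the 6th dose, 5 doses have been given. Superposition: Cmin = C₀·(f + f² + … + f^5).
≈ 4.733 × (0.1051 + 0.0110 + 0.0012 + 0.0001 + 0.0000) ≈ 4.733 × 0.1174 ≈ 0.556 μg/mL.

0.6 μg/mL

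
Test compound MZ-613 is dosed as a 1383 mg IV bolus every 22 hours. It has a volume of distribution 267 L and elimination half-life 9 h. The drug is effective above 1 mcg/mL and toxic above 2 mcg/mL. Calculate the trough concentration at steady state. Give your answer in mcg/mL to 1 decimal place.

1.2 mcg/mL

Over one 22-h interval, 22/9 ≈ 2.4444 half-lives elapse, leaving f ≈ 0.1837 of each dose.
Single-dose peak C₀ = D/Vd = 1383/267 ≈ 5.180 mcg/mL.
Steady-state trough Cmin,ss = C₀·f/(1−f) ≈ 5.180 × 0.1837/0.8163 ≈ 1.166 mcg/mL.
Trough 1.2 mcg/mL vs MEC 1 mcg/mL: adequate.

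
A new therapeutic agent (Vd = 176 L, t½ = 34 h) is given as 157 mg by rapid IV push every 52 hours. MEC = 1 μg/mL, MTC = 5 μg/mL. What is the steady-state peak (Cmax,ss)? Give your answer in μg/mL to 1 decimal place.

Over one 52-h interval, 52/34 ≈ 1.5294 half-lives elapse, leaving f ≈ 0.3464 of each dose.
Accumulation ratio R = 1/(1 − f) ≈ 1/0.6536 ≈ 1.5300.
Each bolus raises the concentration by D/Vd = 157/176 ≈ 0.892 μg/mL.
Steady-state peak Cmax,ss = C₀·R ≈ 0.892 × 1.5300 ≈ 1.365 μg/mL.
Peak 1.4 μg/mL vs MTC 5 μg/mL: below toxic threshold.

1.4 μg/mL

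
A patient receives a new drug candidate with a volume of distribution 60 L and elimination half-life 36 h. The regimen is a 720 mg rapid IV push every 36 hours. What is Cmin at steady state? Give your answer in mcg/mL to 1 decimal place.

τ = 36 h = 1 half-life, so f = (1/2)^1 = 0.5.
At steady state, R = 1/(1 − 0.5) = 2/1.
Single-dose peak C₀ = D/Vd = 720/60 = 12 mcg/mL.
Steady-state peak Cmax,ss = C₀·R = 12 × 2/1 ≈ 24.000 mcg/mL.
Steady-state trough Cmin,ss = Cmax,ss·f ≈ 24.000 × 0.5 ≈ 12.000 mcg/mL.

12.0 mcg/mL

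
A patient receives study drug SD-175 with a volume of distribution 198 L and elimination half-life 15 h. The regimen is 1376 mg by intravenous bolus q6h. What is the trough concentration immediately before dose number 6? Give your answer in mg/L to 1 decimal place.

16.3 mg/L

f = (1/2)^(τ/t½) = (1/2)^(6/15) ≈ 0.7579.
C₀ = D/Vd = 1376/198 ≈ 6.949 mg/L.
Before the 6th dose, 5 doses have been given. Superposition: Cmin = C₀·(f + f² + … + f^5).
≈ 6.949 × (0.7579 + 0.5744 + 0.4353 + 0.3299 + 0.2501) ≈ 6.949 × 2.3476 ≈ 16.313 mg/L.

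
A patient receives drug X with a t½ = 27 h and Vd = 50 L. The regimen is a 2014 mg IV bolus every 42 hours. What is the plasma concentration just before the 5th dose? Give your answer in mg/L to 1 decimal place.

20.5 mg/L

f = (1/2)^(τ/t½) = (1/2)^(42/27) ≈ 0.3402.
C₀ = D/Vd = 2014/50 ≈ 40.280 mg/L.
Before the 5th dose, 4 doses have been given. Superposition: Cmin = C₀·(f + f² + … + f^4).
≈ 40.280 × (0.3402 + 0.1157 + 0.0394 + 0.0134) ≈ 40.280 × 0.5087 ≈ 20.490 mg/L.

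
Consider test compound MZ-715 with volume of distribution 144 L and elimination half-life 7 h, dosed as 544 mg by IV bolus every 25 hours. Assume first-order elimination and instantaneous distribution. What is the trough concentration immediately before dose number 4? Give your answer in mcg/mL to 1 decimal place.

f = (1/2)^(τ/t½) = (1/2)^(25/7) ≈ 0.0841.
C₀ = D/Vd = 544/144 ≈ 3.778 mcg/mL.
Before the 4th dose, 3 doses have been given. Superposition: Cmin = C₀·(f + f² + … + f^3).
≈ 3.778 × (0.0841 + 0.0071 + 0.0006) ≈ 3.778 × 0.0918 ≈ 0.347 mcg/mL.

0.3 mcg/mL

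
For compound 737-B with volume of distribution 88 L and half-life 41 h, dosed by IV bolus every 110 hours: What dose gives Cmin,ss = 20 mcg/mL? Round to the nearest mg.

9542 mg

τ/t½ = 110/41 ≈ 2.6829, so f = (1/2)^(110/41) ≈ 0.155725.
Cmin,ss = (D/Vd)·f/(1−f), so D = Cmin,ss·Vd·(1−f)/f.
D = 20 × 88 × (1−f)/f ≈ 20 × 88 × 5.42158 ≈ 9541.98 mg.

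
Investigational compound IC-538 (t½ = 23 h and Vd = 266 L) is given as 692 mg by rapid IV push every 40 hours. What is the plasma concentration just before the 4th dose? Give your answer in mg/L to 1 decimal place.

1.1 mg/L

f = (1/2)^(τ/t½) = (1/2)^(40/23) ≈ 0.2996.
C₀ = D/Vd = 692/266 ≈ 2.602 mg/L.
Before the 4th dose, 3 doses have been given. Superposition: Cmin = C₀·(f + f² + … + f^3).
≈ 2.602 × (0.2996 + 0.0898 + 0.0269) ≈ 2.602 × 0.4163 ≈ 1.083 mg/L.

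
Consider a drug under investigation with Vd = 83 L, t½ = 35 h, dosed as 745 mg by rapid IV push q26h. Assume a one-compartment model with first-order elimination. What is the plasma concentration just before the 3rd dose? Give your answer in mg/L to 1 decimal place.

f = (1/2)^(τ/t½) = (1/2)^(26/35) ≈ 0.5976.
C₀ = D/Vd = 745/83 ≈ 8.976 mg/L.
Before the 3rd dose, 2 doses have been given. Superposition: Cmin = C₀·(f + f²).
≈ 8.976 × (0.5976 + 0.3571) ≈ 8.976 × 0.9547 ≈ 8.569 mg/L.

8.6 mg/L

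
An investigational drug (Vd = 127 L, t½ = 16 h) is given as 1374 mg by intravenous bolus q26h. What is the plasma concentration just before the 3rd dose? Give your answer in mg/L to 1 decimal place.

4.6 mg/L

f = (1/2)^(τ/t½) = (1/2)^(26/16) ≈ 0.3242.
C₀ = D/Vd = 1374/127 ≈ 10.819 mg/L.
Before the 3rd dose, 2 doses have been given. Superposition: Cmin = C₀·(f + f²).
≈ 10.819 × (0.3242 + 0.1051) ≈ 10.819 × 0.4293 ≈ 4.645 mg/L.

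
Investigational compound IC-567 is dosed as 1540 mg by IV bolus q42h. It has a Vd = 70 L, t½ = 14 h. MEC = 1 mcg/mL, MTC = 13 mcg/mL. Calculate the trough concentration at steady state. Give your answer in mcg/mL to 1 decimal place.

The dosing interval is 3 half-lives, so f = 2^(−3) = 0.125.
Accumulation ratio R = 1/(1 − f) = 1/0.875 = 8/7.
Single-dose peak C₀ = D/Vd = 1540/70 = 22 mcg/mL.
Steady-state peak Cmax,ss = C₀·R = 22 × 8/7 ≈ 25.143 mcg/mL.
Steady-state trough Cmin,ss = Cmax,ss·f ≈ 25.143 × 0.125 ≈ 3.143 mcg/mL.
Trough 3.1 mcg/mL vs MEC 1 mcg/mL: adequate.

3.1 mcg/mL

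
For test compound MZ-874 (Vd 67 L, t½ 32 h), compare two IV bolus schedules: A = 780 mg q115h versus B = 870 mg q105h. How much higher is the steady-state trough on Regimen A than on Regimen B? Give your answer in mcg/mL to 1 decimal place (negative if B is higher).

Regimen A: f = (1/2)^(115/32) ≈ 0.0828; Cmin,ss = (780/67)·f/(1−f) ≈ 1.051 mcg/mL.
Regimen B: f = (1/2)^(105/32) ≈ 0.1029; Cmin,ss = (870/67)·f/(1−f) ≈ 1.489 mcg/mL.
Difference ≈ 1.051 − 1.489 ≈ -0.438 mcg/mL.

-0.4 mcg/mL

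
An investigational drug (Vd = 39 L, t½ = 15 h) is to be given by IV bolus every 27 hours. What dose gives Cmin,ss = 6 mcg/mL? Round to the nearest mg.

τ/t½ = 27/15 ≈ 1.8, so f = (1/2)^(27/15) ≈ 0.287175.
Cmin,ss = (D/Vd)·f/(1−f), so D = Cmin,ss·Vd·(1−f)/f.
D = 6 × 39 × (1−f)/f ≈ 6 × 39 × 2.48220 ≈ 580.83 mg.

581 mg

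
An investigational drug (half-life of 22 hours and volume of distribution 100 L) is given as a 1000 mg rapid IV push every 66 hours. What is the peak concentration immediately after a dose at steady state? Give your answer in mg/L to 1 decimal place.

11.4 mg/L

The dosing interval is 3 half-lives, so f = 2^(−3) = 0.125.
At steady state, R = 1/(1 − 0.125) = 8/7.
Single-dose peak C₀ = D/Vd = 1000/100 = 10 mg/L.
Steady-state peak Cmax,ss = C₀·R = 10 × 8/7 ≈ 11.429 mg/L.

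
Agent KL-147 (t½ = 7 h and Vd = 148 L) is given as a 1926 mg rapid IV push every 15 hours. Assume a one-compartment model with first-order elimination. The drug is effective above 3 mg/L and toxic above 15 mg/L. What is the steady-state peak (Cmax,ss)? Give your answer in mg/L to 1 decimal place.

16.8 mg/L

τ/t½ = 15/7 ≈ 2.1429, so fraction remaining f = (1/2)^(15/7) ≈ 0.2264.
At steady state, accumulation factor R = 1/(1 − e^(−kτ)) ≈ 1.2927.
Each bolus raises the concentration by D/Vd = 1926/148 ≈ 13.014 mg/L.
Steady-state peak Cmax,ss = C₀·R ≈ 13.014 × 1.2927 ≈ 16.823 mg/L.
Peak 16.8 mg/L vs MTC 15 mg/L: exceeds toxic threshold.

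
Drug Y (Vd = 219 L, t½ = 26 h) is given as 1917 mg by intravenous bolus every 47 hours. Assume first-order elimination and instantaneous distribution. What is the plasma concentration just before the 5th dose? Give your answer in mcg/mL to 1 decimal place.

3.5 mcg/mL

f = (1/2)^(τ/t½) = (1/2)^(47/26) ≈ 0.2856.
C₀ = D/Vd = 1917/219 ≈ 8.753 mcg/mL.
Before the 5th dose, 4 doses have been given. Superposition: Cmin = C₀·(f + f² + … + f^4).
≈ 8.753 × (0.2856 + 0.0816 + 0.0233 + 0.0067) ≈ 8.753 × 0.3972 ≈ 3.477 mcg/mL.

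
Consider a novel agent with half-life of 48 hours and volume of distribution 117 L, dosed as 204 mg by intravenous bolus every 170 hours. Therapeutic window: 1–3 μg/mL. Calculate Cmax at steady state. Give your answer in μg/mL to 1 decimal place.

τ/t½ = 170/48 ≈ 3.5417, so fraction remaining f = (1/2)^(170/48) ≈ 0.0859.
Accumulation ratio R = 1/(1 − f) ≈ 1/0.9141 ≈ 1.0940.
Each bolus raises the concentration by D/Vd = 204/117 ≈ 1.744 μg/mL.
Steady-state peak Cmax,ss = C₀·R ≈ 1.744 × 1.0940 ≈ 1.908 μg/mL.
Peak 1.9 μg/mL vs MTC 3 μg/mL: below toxic threshold.

1.9 μg/mL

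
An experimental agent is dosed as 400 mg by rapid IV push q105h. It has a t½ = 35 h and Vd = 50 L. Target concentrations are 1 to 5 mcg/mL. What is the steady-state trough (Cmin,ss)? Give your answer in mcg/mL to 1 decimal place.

1.1 mcg/mL

τ = 105 h = 3 half-lives, so f = (1/2)^3 = 0.125.
Accumulation ratio R = 1/(1 − f) = 1/0.875 = 8/7.
Single-dose peak C₀ = D/Vd = 400/50 = 8 mcg/mL.
Steady-state peak Cmax,ss = C₀·R = 8 × 8/7 ≈ 9.143 mcg/mL.
Steady-state trough Cmin,ss = Cmax,ss·f ≈ 9.143 × 0.125 ≈ 1.143 mcg/mL.
Trough 1.1 mcg/mL vs MEC 1 mcg/mL: adequate.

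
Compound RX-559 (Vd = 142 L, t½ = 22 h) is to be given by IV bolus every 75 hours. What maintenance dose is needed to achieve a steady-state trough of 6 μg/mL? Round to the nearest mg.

τ/t½ = 75/22 ≈ 3.4091, so f = (1/2)^(75/22) ≈ 0.094137.
Cmin,ss = (D/Vd)·f/(1−f), so D = Cmin,ss·Vd·(1−f)/f.
D = 6 × 142 × (1−f)/f ≈ 6 × 142 × 9.62282 ≈ 8198.64 mg.

8199 mg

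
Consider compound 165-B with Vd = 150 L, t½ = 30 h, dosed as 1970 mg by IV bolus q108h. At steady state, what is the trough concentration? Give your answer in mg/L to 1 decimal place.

k = ln2/t½ = ln2/30 ≈ 0.023105 h⁻¹; fraction remaining f = e^(−kτ) = e^(−0.023105×108) ≈ 0.0825.
Each bolus raises the concentration by D/Vd = 1970/150 ≈ 13.133 mg/L.
Steady-state trough Cmin,ss = C₀·f/(1−f) ≈ 13.133 × 0.0825/0.9175 ≈ 1.181 mg/L.

1.2 mg/L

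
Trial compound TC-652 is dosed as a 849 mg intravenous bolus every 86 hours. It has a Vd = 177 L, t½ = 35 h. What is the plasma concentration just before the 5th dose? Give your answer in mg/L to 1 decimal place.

1.1 mg/L

f = (1/2)^(τ/t½) = (1/2)^(86/35) ≈ 0.1821.
C₀ = D/Vd = 849/177 ≈ 4.797 mg/L.
Before the 5th dose, 4 doses have been given. Superposition: Cmin = C₀·(f + f² + … + f^4).
≈ 4.797 × (0.1821 + 0.0332 + 0.0060 + 0.0011) ≈ 4.797 × 0.2224 ≈ 1.067 mg/L.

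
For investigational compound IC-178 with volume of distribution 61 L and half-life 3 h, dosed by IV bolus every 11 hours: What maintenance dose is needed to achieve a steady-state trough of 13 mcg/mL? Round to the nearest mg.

9277 mg

τ/t½ = 11/3 ≈ 3.6667, so f = (1/2)^(11/3) ≈ 0.078745.
Cmin,ss = (D/Vd)·f/(1−f), so D = Cmin,ss·Vd·(1−f)/f.
D = 13 × 61 × (1−f)/f ≈ 13 × 61 × 11.69922 ≈ 9277.48 mg.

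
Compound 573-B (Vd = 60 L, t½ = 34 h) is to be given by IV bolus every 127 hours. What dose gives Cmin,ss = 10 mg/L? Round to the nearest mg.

7391 mg

τ/t½ = 127/34 ≈ 3.7353, so f = (1/2)^(127/34) ≈ 0.075087.
Cmin,ss = (D/Vd)·f/(1−f), so D = Cmin,ss·Vd·(1−f)/f.
D = 10 × 60 × (1−f)/f ≈ 10 × 60 × 12.31788 ≈ 7390.73 mg.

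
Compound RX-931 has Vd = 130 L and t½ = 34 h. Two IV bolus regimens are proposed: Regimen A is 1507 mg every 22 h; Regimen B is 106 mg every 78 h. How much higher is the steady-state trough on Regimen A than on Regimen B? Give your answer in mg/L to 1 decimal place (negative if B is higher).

Regimen A: f = (1/2)^(22/34) ≈ 0.6386; Cmin,ss = (1507/130)·f/(1−f) ≈ 20.484 mg/L.
Regimen B: f = (1/2)^(78/34) ≈ 0.2039; Cmin,ss = (106/130)·f/(1−f) ≈ 0.209 mg/L.
Difference ≈ 20.484 − 0.209 ≈ 20.275 mg/L.

20.3 mg/L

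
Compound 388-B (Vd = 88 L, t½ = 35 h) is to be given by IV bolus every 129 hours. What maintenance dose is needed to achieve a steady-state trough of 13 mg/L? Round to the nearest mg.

τ/t½ = 129/35 ≈ 3.6857, so f = (1/2)^(129/35) ≈ 0.077712.
Cmin,ss = (D/Vd)·f/(1−f), so D = Cmin,ss·Vd·(1−f)/f.
D = 13 × 88 × (1−f)/f ≈ 13 × 88 × 11.86803 ≈ 13577.03 mg.

13577 mg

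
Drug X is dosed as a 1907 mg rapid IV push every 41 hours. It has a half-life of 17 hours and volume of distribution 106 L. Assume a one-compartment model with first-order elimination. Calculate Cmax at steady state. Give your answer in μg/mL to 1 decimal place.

22.2 μg/mL

Over one 41-h interval, 41/17 ≈ 2.4118 half-lives elapse, leaving f ≈ 0.1879 of each dose.
At steady state, accumulation factor R = 1/(1 − e^(−kτ)) ≈ 1.2314.
Single-dose peak C₀ = D/Vd = 1907/106 ≈ 17.991 μg/mL.
Cmax,ss = C₀/(1 − f) ≈ 17.991/0.8121 ≈ 22.154 μg/mL.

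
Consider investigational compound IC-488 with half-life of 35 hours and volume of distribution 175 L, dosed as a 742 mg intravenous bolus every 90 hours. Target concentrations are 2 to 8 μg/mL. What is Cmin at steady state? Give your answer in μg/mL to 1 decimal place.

0.9 μg/mL

τ/t½ = 90/35 ≈ 2.5714, so fraction remaining f = (1/2)^(90/35) ≈ 0.1682.
At steady state, accumulation factor R = 1/(1 − e^(−kτ)) ≈ 1.2022.
Single-dose peak C₀ = D/Vd = 742/175 ≈ 4.240 μg/mL.
Cmax,ss = C₀/(1 − f) ≈ 4.240/0.8318 ≈ 5.097 μg/mL.
Steady-state trough Cmin,ss = Cmax,ss·f ≈ 5.097 × 0.1682 ≈ 0.857 μg/mL.
Trough 0.9 μg/mL vs MEC 2 μg/mL: subtherapeutic.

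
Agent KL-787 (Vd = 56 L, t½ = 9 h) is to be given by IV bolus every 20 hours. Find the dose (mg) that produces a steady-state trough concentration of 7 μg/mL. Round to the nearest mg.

τ/t½ = 20/9 ≈ 2.2222, so f = (1/2)^(20/9) ≈ 0.214311.
Cmin,ss = (D/Vd)·f/(1−f), so D = Cmin,ss·Vd·(1−f)/f.
D = 7 × 56 × (1−f)/f ≈ 7 × 56 × 3.66612 ≈ 1437.12 mg.

1437 mg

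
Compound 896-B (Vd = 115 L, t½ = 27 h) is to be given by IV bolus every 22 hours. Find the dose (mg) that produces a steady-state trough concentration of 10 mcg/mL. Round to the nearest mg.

873 mg

τ/t½ = 22/27 ≈ 0.81481, so f = (1/2)^(22/27) ≈ 0.568481.
Cmin,ss = (D/Vd)·f/(1−f), so D = Cmin,ss·Vd·(1−f)/f.
D = 10 × 115 × (1−f)/f ≈ 10 × 115 × 0.75907 ≈ 872.93 mg.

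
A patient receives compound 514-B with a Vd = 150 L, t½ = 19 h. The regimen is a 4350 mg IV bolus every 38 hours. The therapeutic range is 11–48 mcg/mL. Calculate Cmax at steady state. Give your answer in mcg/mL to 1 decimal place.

τ = 38 h = 2 half-lives, so f = (1/2)^2 = 0.25.
Accumulation ratio R = 1/(1 − f) = 1/0.75 = 4/3.
Single-dose peak C₀ = D/Vd = 4350/150 = 29 mcg/mL.
Steady-state peak Cmax,ss = C₀·R = 29 × 4/3 ≈ 38.667 mcg/mL.
Peak 38.7 mcg/mL vs MTC 48 mcg/mL: below toxic threshold.

38.7 mcg/mL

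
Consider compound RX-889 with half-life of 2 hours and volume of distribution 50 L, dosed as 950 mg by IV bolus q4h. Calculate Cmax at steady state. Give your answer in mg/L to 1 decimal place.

25.3 mg/L

τ = 4 h = 2 half-lives, so f = (1/2)^2 = 0.25.
At steady state, R = 1/(1 − 0.25) = 4/3.
Single-dose peak C₀ = D/Vd = 950/50 = 19 mg/L.
Steady-state peak Cmax,ss = C₀·R = 19 × 4/3 ≈ 25.333 mg/L.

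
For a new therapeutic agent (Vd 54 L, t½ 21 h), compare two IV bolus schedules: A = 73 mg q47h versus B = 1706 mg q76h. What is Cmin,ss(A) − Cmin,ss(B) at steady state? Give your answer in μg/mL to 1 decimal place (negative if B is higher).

Regimen A: f = (1/2)^(47/21) ≈ 0.2120; Cmin,ss = (73/54)·f/(1−f) ≈ 0.364 μg/mL.
Regimen B: f = (1/2)^(76/21) ≈ 0.0814; Cmin,ss = (1706/54)·f/(1−f) ≈ 2.800 μg/mL.
Difference ≈ 0.364 − 2.800 ≈ -2.436 μg/mL.

-2.4 μg/mL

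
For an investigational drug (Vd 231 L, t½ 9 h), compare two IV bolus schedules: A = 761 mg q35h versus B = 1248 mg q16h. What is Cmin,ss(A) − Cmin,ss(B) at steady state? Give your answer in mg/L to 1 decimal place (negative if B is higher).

Regimen A: f = (1/2)^(35/9) ≈ 0.0675; Cmin,ss = (761/231)·f/(1−f) ≈ 0.238 mg/L.
Regimen B: f = (1/2)^(16/9) ≈ 0.2916; Cmin,ss = (1248/231)·f/(1−f) ≈ 2.224 mg/L.
Difference ≈ 0.238 − 2.224 ≈ -1.986 mg/L.

-2.0 mg/L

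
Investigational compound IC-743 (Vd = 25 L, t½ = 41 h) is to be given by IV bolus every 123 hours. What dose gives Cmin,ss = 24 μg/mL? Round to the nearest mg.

4200 mg

τ/t½ = 123/41 ≈ 3, so f = (1/2)^(123/41) ≈ 0.125000.
Cmin,ss = (D/Vd)·f/(1−f), so D = Cmin,ss·Vd·(1−f)/f.
D = 24 × 25 × (1−f)/f ≈ 24 × 25 × 7.00000 ≈ 4200.00 mg.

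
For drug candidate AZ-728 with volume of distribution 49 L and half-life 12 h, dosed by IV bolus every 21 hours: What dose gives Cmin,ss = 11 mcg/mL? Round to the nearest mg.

τ/t½ = 21/12 ≈ 1.75, so f = (1/2)^(21/12) ≈ 0.297302.
Cmin,ss = (D/Vd)·f/(1−f), so D = Cmin,ss·Vd·(1−f)/f.
D = 11 × 49 × (1−f)/f ≈ 11 × 49 × 2.36358 ≈ 1273.97 mg.

1274 mg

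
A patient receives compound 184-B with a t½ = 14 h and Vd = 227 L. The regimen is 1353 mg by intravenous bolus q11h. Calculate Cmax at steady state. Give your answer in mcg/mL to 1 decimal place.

14.2 mcg/mL

τ/t½ = 11/14 ≈ 0.78571, so fraction remaining f = (1/2)^(11/14) ≈ 0.5801.
At steady state, accumulation factor R = 1/(1 − e^(−kτ)) ≈ 2.3815.
Each bolus raises the concentration by D/Vd = 1353/227 ≈ 5.960 mcg/mL.
Cmax,ss = C₀/(1 − f) ≈ 5.960/0.4199 ≈ 14.194 mcg/mL.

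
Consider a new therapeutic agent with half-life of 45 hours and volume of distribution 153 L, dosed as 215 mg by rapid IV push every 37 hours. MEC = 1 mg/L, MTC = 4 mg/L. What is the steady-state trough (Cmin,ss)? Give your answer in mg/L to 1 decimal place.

k = ln2/t½ = ln2/45 ≈ 0.015403 h⁻¹; fraction remaining f = e^(−kτ) = e^(−0.015403×37) ≈ 0.5656.
Accumulation ratio R = 1/(1 − f) ≈ 1/0.4344 ≈ 2.3020.
Each bolus raises the concentration by D/Vd = 215/153 ≈ 1.405 mg/L.
Cmax,ss = C₀/(1 − f) ≈ 1.405/0.4344 ≈ 3.234 mg/L.
Steady-state trough Cmin,ss = Cmax,ss·f ≈ 3.234 × 0.5656 ≈ 1.829 mg/L.
Trough 1.8 mg/L vs MEC 1 mg/L: adequate.

1.8 mg/L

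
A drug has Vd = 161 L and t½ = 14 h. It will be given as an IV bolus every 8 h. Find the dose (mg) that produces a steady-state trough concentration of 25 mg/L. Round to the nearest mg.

1956 mg

τ/t½ = 8/14 ≈ 0.57143, so f = (1/2)^(8/14) ≈ 0.672950.
Cmin,ss = (D/Vd)·f/(1−f), so D = Cmin,ss·Vd·(1−f)/f.
D = 25 × 161 × (1−f)/f ≈ 25 × 161 × 0.48599 ≈ 1956.11 mg.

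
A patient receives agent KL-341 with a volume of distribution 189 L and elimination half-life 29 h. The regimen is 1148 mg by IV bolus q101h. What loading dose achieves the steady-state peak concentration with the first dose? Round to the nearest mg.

1261 mg

f = (1/2)^(101/29) ≈ 0.089451; accumulation ratio R = 1/(1−f) ≈ 1.09824.
Loading dose to hit Cmax,ss on first dose: D_load = D_maint·R ≈ 1148 × 1.09824 ≈ 1260.78 mg.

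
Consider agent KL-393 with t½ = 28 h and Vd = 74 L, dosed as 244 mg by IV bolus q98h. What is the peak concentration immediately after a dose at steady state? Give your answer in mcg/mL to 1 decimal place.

k = ln2/t½ = ln2/28 ≈ 0.024755 h⁻¹; fraction remaining f = e^(−kτ) = e^(−0.024755×98) ≈ 0.0884.
At steady state, accumulation factor R = 1/(1 − e^(−kτ)) ≈ 1.0970.
Each bolus raises the concentration by D/Vd = 244/74 ≈ 3.297 mcg/mL.
Cmax,ss = C₀/(1 − f) ≈ 3.297/0.9116 ≈ 3.617 mcg/mL.

3.6 mcg/mL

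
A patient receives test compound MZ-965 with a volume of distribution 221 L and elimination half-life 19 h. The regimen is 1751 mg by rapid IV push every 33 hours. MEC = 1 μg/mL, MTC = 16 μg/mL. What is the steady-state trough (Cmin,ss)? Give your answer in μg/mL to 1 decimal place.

k = ln2/t½ = ln2/19 ≈ 0.036481 h⁻¹; fraction remaining f = e^(−kτ) = e^(−0.036481×33) ≈ 0.3000.
At steady state, accumulation factor R = 1/(1 − e^(−kτ)) ≈ 1.4286.
Single-dose peak C₀ = D/Vd = 1751/221 ≈ 7.923 μg/mL.
Cmax,ss = C₀/(1 − f) ≈ 7.923/0.7000 ≈ 11.319 μg/mL.
One interval later, Cmin,ss = Cmax,ss·e^(−kτ) ≈ 11.319 × 0.3000 ≈ 3.396 μg/mL.
Trough 3.4 μg/mL vs MEC 1 μg/mL: adequate.

3.4 μg/mL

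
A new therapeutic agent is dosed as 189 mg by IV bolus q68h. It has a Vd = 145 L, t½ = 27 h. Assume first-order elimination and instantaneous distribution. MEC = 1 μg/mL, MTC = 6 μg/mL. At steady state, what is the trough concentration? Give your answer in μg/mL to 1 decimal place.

Over one 68-h interval, 68/27 ≈ 2.5185 half-lives elapse, leaving f ≈ 0.1745 of each dose.
At steady state, accumulation factor R = 1/(1 − e^(−kτ)) ≈ 1.2114.
Single-dose peak C₀ = D/Vd = 189/145 ≈ 1.303 μg/mL.
Steady-state peak Cmax,ss = C₀·R ≈ 1.303 × 1.2114 ≈ 1.578 μg/mL.
One interval later, Cmin,ss = Cmax,ss·e^(−kτ) ≈ 1.578 × 0.1745 ≈ 0.275 μg/mL.
Trough 0.3 μg/mL vs MEC 1 μg/mL: subtherapeutic.

0.3 μg/mL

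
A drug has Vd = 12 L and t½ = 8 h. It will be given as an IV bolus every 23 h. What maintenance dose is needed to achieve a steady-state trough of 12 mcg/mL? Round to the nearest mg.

τ/t½ = 23/8 ≈ 2.875, so f = (1/2)^(23/8) ≈ 0.136313.
Cmin,ss = (D/Vd)·f/(1−f), so D = Cmin,ss·Vd·(1−f)/f.
D = 12 × 12 × (1−f)/f ≈ 12 × 12 × 6.33606 ≈ 912.39 mg.

912 mg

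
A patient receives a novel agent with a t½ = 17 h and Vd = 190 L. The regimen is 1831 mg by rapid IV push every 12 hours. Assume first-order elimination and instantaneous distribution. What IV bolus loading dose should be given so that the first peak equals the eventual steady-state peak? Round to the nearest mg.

f = (1/2)^(12/17) ≈ 0.613067; accumulation ratio R = 1/(1−f) ≈ 2.58443.
Loading dose to hit Cmax,ss on first dose: D_load = D_maint·R ≈ 1831 × 2.58443 ≈ 4732.09 mg.

4732 mg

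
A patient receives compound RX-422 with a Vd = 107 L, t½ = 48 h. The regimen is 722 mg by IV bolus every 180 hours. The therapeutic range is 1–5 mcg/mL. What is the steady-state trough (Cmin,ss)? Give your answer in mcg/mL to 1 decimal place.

0.5 mcg/mL

k = ln2/t½ = ln2/48 ≈ 0.014441 h⁻¹; fraction remaining f = e^(−kτ) = e^(−0.014441×180) ≈ 0.0743.
Each bolus raises the concentration by D/Vd = 722/107 ≈ 6.748 mcg/mL.
Steady-state trough Cmin,ss = C₀·f/(1−f) ≈ 6.748 × 0.0743/0.9257 ≈ 0.542 mcg/mL.
Trough 0.5 mcg/mL vs MEC 1 mcg/mL: subtherapeutic.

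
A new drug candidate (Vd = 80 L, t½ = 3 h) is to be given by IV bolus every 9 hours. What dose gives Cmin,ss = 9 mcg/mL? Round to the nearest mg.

5040 mg

τ/t½ = 9/3 ≈ 3, so f = (1/2)^(9/3) ≈ 0.125000.
Cmin,ss = (D/Vd)·f/(1−f), so D = Cmin,ss·Vd·(1−f)/f.
D = 9 × 80 × (1−f)/f ≈ 9 × 80 × 7.00000 ≈ 5040.00 mg.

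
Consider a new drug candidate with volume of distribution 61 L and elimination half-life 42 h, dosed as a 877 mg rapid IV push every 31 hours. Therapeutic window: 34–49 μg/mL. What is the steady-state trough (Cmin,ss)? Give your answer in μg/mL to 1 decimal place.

21.5 μg/mL

k = ln2/t½ = ln2/42 ≈ 0.016504 h⁻¹; fraction remaining f = e^(−kτ) = e^(−0.016504×31) ≈ 0.5995.
At steady state, accumulation factor R = 1/(1 − e^(−kτ)) ≈ 2.4969.
Single-dose peak C₀ = D/Vd = 877/61 ≈ 14.377 μg/mL.
Steady-state peak Cmax,ss = C₀·R ≈ 14.377 × 2.4969 ≈ 35.898 μg/mL.
Steady-state trough Cmin,ss = Cmax,ss·f ≈ 35.898 × 0.5995 ≈ 21.521 μg/mL.
Trough 21.5 μg/mL vs MEC 34 μg/mL: subtherapeutic.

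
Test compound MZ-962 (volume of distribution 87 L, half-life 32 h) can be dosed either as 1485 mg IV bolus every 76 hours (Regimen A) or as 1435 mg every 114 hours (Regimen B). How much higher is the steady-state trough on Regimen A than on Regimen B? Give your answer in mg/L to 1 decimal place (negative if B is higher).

2.6 mg/L

Regimen A: f = (1/2)^(76/32) ≈ 0.1928; Cmin,ss = (1485/87)·f/(1−f) ≈ 4.077 mg/L.
Regimen B: f = (1/2)^(114/32) ≈ 0.0846; Cmin,ss = (1435/87)·f/(1−f) ≈ 1.524 mg/L.
Difference ≈ 4.077 − 1.524 ≈ 2.553 mg/L.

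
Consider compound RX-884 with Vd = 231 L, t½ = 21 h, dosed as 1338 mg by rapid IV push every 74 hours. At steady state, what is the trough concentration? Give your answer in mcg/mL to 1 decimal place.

k = ln2/t½ = ln2/21 ≈ 0.033007 h⁻¹; fraction remaining f = e^(−kτ) = e^(−0.033007×74) ≈ 0.0869.
Single-dose peak C₀ = D/Vd = 1338/231 ≈ 5.792 mcg/mL.
Steady-state trough Cmin,ss = C₀·f/(1−f) ≈ 5.792 × 0.0869/0.9131 ≈ 0.551 mcg/mL.

0.6 mcg/mL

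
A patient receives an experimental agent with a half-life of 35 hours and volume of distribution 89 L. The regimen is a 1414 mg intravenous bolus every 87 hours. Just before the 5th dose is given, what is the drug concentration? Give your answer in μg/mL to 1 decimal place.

f = (1/2)^(τ/t½) = (1/2)^(87/35) ≈ 0.1785.
C₀ = D/Vd = 1414/89 ≈ 15.888 μg/mL.
Before the 5th dose, 4 doses have been given. Superposition: Cmin = C₀·(f + f² + … + f^4).
≈ 15.888 × (0.1785 + 0.0319 + 0.0057 + 0.0010) ≈ 15.888 × 0.2171 ≈ 3.449 μg/mL.

3.4 μg/mL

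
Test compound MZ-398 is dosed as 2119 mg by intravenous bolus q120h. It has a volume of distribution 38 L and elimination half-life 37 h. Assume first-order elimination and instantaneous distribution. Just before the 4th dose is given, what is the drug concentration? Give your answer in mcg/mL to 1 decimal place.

f = (1/2)^(τ/t½) = (1/2)^(120/37) ≈ 0.1056.
C₀ = D/Vd = 2119/38 ≈ 55.763 mcg/mL.
Before the 4th dose, 3 doses have been given. Superposition: Cmin = C₀·(f + f² + … + f^3).
≈ 55.763 × (0.1056 + 0.0112 + 0.0012) ≈ 55.763 × 0.1180 ≈ 6.580 mcg/mL.

6.6 mcg/mL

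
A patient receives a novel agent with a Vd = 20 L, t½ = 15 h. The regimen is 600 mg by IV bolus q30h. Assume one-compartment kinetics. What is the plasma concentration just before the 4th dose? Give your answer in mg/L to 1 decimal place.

9.8 mg/L

f = (1/2)^(τ/t½) = (1/2)^(30/15) ≈ 0.2500.
C₀ = D/Vd = 600/20 ≈ 30.000 mg/L.
Before the 4th dose, 3 doses have been given. Superposition: Cmin = C₀·(f + f² + … + f^3).
≈ 30.000 × (0.2500 + 0.0625 + 0.0156) ≈ 30.000 × 0.3281 ≈ 9.843 mg/L.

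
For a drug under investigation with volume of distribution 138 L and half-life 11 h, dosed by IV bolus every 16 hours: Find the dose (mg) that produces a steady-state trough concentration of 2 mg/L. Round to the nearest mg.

τ/t½ = 16/11 ≈ 1.4545, so f = (1/2)^(16/11) ≈ 0.364870.
Cmin,ss = (D/Vd)·f/(1−f), so D = Cmin,ss·Vd·(1−f)/f.
D = 2 × 138 × (1−f)/f ≈ 2 × 138 × 1.74070 ≈ 480.43 mg.

480 mg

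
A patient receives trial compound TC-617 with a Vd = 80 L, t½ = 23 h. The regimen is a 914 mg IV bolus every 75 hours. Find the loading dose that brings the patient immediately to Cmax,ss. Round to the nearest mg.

f = (1/2)^(75/23) ≈ 0.104323; accumulation ratio R = 1/(1−f) ≈ 1.11647.
Loading dose to hit Cmax,ss on first dose: D_load = D_maint·R ≈ 914 × 1.11647 ≈ 1020.45 mg.

1020 mg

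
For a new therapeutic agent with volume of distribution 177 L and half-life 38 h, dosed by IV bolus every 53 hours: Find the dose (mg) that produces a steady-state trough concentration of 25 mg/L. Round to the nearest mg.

τ/t½ = 53/38 ≈ 1.3947, so f = (1/2)^(53/38) ≈ 0.380314.
Cmin,ss = (D/Vd)·f/(1−f), so D = Cmin,ss·Vd·(1−f)/f.
D = 25 × 177 × (1−f)/f ≈ 25 × 177 × 1.62941 ≈ 7210.14 mg.

7210 mg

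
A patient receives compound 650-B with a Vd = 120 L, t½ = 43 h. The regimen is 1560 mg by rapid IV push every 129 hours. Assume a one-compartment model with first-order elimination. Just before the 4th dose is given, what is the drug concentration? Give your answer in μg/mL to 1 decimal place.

f = (1/2)^(τ/t½) = (1/2)^(129/43) ≈ 0.1250.
C₀ = D/Vd = 1560/120 ≈ 13.000 μg/mL.
Before the 4th dose, 3 doses have been given. Superposition: Cmin = C₀·(f + f² + … + f^3).
≈ 13.000 × (0.1250 + 0.0156 + 0.0020) ≈ 13.000 × 0.1426 ≈ 1.854 μg/mL.

1.9 μg/mL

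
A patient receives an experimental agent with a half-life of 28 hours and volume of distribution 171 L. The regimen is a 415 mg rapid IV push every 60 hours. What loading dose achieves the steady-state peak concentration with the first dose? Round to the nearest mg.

536 mg

f = (1/2)^(60/28) ≈ 0.226431; accumulation ratio R = 1/(1−f) ≈ 1.29271.
Loading dose to hit Cmax,ss on first dose: D_load = D_maint·R ≈ 415 × 1.29271 ≈ 536.47 mg.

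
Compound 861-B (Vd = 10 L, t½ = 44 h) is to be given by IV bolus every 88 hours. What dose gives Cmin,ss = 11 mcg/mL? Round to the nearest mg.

τ/t½ = 88/44 ≈ 2, so f = (1/2)^(88/44) ≈ 0.250000.
Cmin,ss = (D/Vd)·f/(1−f), so D = Cmin,ss·Vd·(1−f)/f.
D = 11 × 10 × (1−f)/f ≈ 11 × 10 × 3.00000 ≈ 330.00 mg.

330 mg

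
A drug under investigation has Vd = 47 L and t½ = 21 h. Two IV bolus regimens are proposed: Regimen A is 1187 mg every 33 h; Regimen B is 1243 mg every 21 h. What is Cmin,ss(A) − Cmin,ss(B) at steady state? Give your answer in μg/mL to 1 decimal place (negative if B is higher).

-13.6 μg/mL

Regimen A: f = (1/2)^(33/21) ≈ 0.3365; Cmin,ss = (1187/47)·f/(1−f) ≈ 12.808 μg/mL.
Regimen B: f = (1/2)^(21/21) ≈ 0.5000; Cmin,ss = (1243/47)·f/(1−f) ≈ 26.447 μg/mL.
Difference ≈ 12.808 − 26.447 ≈ -13.639 μg/mL.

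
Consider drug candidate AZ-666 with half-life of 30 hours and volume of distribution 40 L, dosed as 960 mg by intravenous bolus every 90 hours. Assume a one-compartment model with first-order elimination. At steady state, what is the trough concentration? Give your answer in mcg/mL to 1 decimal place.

The dosing interval is 3 half-lives, so f = 2^(−3) = 0.125.
Accumulation ratio R = 1/(1 − f) = 1/0.875 = 8/7.
Single-dose peak C₀ = D/Vd = 960/40 = 24 mcg/mL.
Steady-state peak Cmax,ss = C₀·R = 24 × 8/7 ≈ 27.429 mcg/mL.
Steady-state trough Cmin,ss = Cmax,ss·f ≈ 27.429 × 0.125 ≈ 3.429 mcg/mL.

3.4 mcg/mL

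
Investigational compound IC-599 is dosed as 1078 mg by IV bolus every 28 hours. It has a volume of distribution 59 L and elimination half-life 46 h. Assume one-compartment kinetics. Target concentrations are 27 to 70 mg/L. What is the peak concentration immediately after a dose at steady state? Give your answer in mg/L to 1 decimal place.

Over one 28-h interval, 28/46 ≈ 0.6087 half-lives elapse, leaving f ≈ 0.6558 of each dose.
Accumulation ratio R = 1/(1 − f) ≈ 1/0.3442 ≈ 2.9053.
Single-dose peak C₀ = D/Vd = 1078/59 ≈ 18.271 mg/L.
Steady-state peak Cmax,ss = C₀·R ≈ 18.271 × 2.9053 ≈ 53.083 mg/L.
Peak 53.1 mg/L vs MTC 70 mg/L: below toxic threshold.

53.1 mg/L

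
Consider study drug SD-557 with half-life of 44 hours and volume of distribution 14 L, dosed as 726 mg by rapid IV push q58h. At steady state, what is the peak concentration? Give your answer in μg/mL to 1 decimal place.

Over one 58-h interval, 58/44 ≈ 1.3182 half-lives elapse, leaving f ≈ 0.4010 of each dose.
Accumulation ratio R = 1/(1 − f) ≈ 1/0.5990 ≈ 1.6694.
Each bolus raises the concentration by D/Vd = 726/14 ≈ 51.857 μg/mL.
Steady-state peak Cmax,ss = C₀·R ≈ 51.857 × 1.6694 ≈ 86.570 μg/mL.

86.6 μg/mL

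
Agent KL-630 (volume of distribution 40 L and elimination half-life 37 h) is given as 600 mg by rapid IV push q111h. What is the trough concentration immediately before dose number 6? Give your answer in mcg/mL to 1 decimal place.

f = (1/2)^(τ/t½) = (1/2)^(111/37) ≈ 0.1250.
C₀ = D/Vd = 600/40 ≈ 15.000 mcg/mL.
Before the 6th dose, 5 doses have been given. Superposition: Cmin = C₀·(f + f² + … + f^5).
≈ 15.000 × (0.1250 + 0.0156 + 0.0020 + 0.0002 + 0.0000) ≈ 15.000 × 0.1428 ≈ 2.142 mcg/mL.

2.1 mcg/mL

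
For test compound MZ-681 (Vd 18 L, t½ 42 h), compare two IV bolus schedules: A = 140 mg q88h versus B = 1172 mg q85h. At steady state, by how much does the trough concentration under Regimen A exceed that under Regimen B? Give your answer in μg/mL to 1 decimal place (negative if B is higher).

Regimen A: f = (1/2)^(88/42) ≈ 0.2340; Cmin,ss = (140/18)·f/(1−f) ≈ 2.376 μg/mL.
Regimen B: f = (1/2)^(85/42) ≈ 0.2459; Cmin,ss = (1172/18)·f/(1−f) ≈ 21.232 μg/mL.
Difference ≈ 2.376 − 21.232 ≈ -18.856 μg/mL.

-18.9 μg/mL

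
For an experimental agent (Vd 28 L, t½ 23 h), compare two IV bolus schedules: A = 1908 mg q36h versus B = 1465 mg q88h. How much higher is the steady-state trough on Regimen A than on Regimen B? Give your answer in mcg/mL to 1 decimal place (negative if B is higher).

30.8 mcg/mL

Regimen A: f = (1/2)^(36/23) ≈ 0.3379; Cmin,ss = (1908/28)·f/(1−f) ≈ 34.776 mcg/mL.
Regimen B: f = (1/2)^(88/23) ≈ 0.0705; Cmin,ss = (1465/28)·f/(1−f) ≈ 3.968 mcg/mL.
Difference ≈ 34.776 − 3.968 ≈ 30.808 mcg/mL.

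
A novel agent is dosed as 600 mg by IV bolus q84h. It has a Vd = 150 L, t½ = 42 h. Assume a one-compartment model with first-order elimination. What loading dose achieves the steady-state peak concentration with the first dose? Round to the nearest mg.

800 mg

f = (1/2)^(84/42) ≈ 0.250000; accumulation ratio R = 1/(1−f) ≈ 1.33333.
Loading dose to hit Cmax,ss on first dose: D_load = D_maint·R ≈ 600 × 1.33333 ≈ 800.00 mg.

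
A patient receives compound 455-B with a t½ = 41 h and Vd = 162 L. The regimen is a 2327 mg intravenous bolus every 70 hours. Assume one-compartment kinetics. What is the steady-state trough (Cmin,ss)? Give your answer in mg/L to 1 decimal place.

τ/t½ = 70/41 ≈ 1.7073, so fraction remaining f = (1/2)^(70/41) ≈ 0.3062.
Each bolus raises the concentration by D/Vd = 2327/162 ≈ 14.364 mg/L.
Steady-state trough Cmin,ss = C₀·f/(1−f) ≈ 14.364 × 0.3062/0.6938 ≈ 6.339 mg/L.

6.3 mg/L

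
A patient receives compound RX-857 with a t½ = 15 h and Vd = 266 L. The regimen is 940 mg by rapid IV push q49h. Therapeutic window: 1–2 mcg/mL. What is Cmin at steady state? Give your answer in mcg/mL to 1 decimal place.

0.4 mcg/mL

τ/t½ = 49/15 ≈ 3.2667, so fraction remaining f = (1/2)^(49/15) ≈ 0.1039.
At steady state, accumulation factor R = 1/(1 − e^(−kτ)) ≈ 1.1159.
Single-dose peak C₀ = D/Vd = 940/266 ≈ 3.534 mcg/mL.
Steady-state peak Cmax,ss = C₀·R ≈ 3.534 × 1.1159 ≈ 3.944 mcg/mL.
Steady-state trough Cmin,ss = Cmax,ss·f ≈ 3.944 × 0.1039 ≈ 0.410 mcg/mL.
Trough 0.4 mcg/mL vs MEC 1 mcg/mL: subtherapeutic.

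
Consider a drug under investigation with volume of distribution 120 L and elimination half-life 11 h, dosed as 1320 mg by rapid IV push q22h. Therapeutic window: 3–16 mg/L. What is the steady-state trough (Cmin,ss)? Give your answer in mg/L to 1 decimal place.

τ = 22 h = 2 half-lives, so f = (1/2)^2 = 0.25.
Accumulation ratio R = 1/(1 − f) = 1/0.75 = 4/3.
Single-dose peak C₀ = D/Vd = 1320/120 = 11 mg/L.
Steady-state peak Cmax,ss = C₀·R = 11 × 4/3 ≈ 14.667 mg/L.
Steady-state trough Cmin,ss = Cmax,ss·f ≈ 14.667 × 0.25 ≈ 3.667 mg/L.
Trough 3.7 mg/L vs MEC 3 mg/L: adequate.

3.7 mg/L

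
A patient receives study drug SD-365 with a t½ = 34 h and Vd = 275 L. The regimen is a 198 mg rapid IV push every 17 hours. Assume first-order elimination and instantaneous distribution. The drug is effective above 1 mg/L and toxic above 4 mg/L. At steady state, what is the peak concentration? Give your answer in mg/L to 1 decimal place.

k = ln2/t½ = ln2/34 ≈ 0.020387 h⁻¹; fraction remaining f = e^(−kτ) = e^(−0.020387×17) ≈ 0.7071.
Accumulation ratio R = 1/(1 − f) ≈ 1/0.2929 ≈ 3.4141.
Single-dose peak C₀ = D/Vd = 198/275 ≈ 0.720 mg/L.
Steady-state peak Cmax,ss = C₀·R ≈ 0.720 × 3.4141 ≈ 2.458 mg/L.
Peak 2.5 mg/L vs MTC 4 mg/L: below toxic threshold.

2.5 mg/L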